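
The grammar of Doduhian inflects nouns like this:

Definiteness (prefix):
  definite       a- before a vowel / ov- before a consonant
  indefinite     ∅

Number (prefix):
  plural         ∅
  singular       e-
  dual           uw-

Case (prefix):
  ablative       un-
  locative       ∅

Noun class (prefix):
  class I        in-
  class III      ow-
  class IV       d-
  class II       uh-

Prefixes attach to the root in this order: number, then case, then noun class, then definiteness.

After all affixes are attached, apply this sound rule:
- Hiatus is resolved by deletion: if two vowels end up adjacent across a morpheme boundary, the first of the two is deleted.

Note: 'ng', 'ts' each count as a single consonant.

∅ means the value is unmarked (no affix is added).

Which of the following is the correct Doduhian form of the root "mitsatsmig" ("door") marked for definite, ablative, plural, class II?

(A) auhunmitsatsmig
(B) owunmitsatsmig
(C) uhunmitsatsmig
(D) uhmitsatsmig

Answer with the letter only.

C

number = plural: zero marking, form stays mitsatsmig.
Attach case ablative un- → unmitsatsmig.
Attach noun class class II uh- → uhunmitsatsmig.
Attach definiteness definite a- (before vowel 'u') → auhunmitsatsmig.
Apply vowel deletion: auhunmitsatsmig → uhunmitsatsmig.
So the correct form is uhunmitsatsmig, option (C).
(D) uhmitsatsmig is wrong: it uses locative instead of ablative for case.
(B) owunmitsatsmig is wrong: it uses class III instead of class II for noun class.
(A) auhunmitsatsmig is wrong: it fails to apply the sound rule(s).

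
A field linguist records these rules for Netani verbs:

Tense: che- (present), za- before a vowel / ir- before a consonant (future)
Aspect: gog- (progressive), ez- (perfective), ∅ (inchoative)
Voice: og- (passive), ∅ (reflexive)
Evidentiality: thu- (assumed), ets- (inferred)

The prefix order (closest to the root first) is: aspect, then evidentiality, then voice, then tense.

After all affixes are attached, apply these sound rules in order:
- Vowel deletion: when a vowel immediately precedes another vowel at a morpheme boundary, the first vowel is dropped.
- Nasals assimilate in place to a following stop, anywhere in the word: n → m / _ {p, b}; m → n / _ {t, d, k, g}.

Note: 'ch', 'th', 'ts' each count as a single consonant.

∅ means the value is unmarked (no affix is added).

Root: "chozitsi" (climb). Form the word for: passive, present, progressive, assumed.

chogthugogchozitsi

Attach aspect progressive gog- → gogchozitsi.
Attach evidentiality assumed thu- → thugogchozitsi.
Attach voice passive og- → ogthugogchozitsi.
Attach tense present che- → cheogthugogchozitsi.
Apply vowel deletion: cheogthugogchozitsi → chogthugogchozitsi.
Nasal assimilation: no change.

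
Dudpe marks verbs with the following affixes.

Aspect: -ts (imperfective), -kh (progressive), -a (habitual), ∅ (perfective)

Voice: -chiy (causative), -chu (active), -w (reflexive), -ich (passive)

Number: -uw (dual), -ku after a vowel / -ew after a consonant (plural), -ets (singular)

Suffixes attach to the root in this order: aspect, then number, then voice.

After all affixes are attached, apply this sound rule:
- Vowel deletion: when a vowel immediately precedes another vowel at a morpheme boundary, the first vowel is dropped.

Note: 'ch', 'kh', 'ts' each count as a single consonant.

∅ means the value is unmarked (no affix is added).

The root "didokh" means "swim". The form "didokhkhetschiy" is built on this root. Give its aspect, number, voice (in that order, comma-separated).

progressive, singular, causative

Segment: didokh-kh-ets-chiy.
aspect: -kh → progressive.
number: -ets → singular.
voice: -chiy → causative.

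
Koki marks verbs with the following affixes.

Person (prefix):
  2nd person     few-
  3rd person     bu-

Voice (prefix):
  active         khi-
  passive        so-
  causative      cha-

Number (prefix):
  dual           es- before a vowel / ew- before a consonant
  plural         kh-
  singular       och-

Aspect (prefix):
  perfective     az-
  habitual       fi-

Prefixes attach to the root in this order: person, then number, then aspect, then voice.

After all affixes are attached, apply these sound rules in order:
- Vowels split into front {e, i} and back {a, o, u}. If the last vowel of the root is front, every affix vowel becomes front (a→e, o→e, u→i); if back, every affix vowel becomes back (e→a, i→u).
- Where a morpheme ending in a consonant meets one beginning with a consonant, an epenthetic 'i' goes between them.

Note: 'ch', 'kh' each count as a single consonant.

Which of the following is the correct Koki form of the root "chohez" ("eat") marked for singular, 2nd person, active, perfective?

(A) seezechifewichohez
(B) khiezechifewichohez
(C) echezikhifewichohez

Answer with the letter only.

B

Attach person 2nd person few- → fewchohez.
Attach number singular och- → ochfewchohez.
Attach aspect perfective az- → azochfewchohez.
Attach voice active khi- → khiazochfewchohez.
Apply vowel harmony: khiazochfewchohez → khiezechfewchohez.
Apply epenthesis: khiezechfewchohez → khiezechifewichohez.
So the correct form is khiezechifewichohez, option (B).
(C) echezikhifewichohez is wrong: it has the affixes in the wrong order.
(A) seezechifewichohez is wrong: it uses passive instead of active for voice.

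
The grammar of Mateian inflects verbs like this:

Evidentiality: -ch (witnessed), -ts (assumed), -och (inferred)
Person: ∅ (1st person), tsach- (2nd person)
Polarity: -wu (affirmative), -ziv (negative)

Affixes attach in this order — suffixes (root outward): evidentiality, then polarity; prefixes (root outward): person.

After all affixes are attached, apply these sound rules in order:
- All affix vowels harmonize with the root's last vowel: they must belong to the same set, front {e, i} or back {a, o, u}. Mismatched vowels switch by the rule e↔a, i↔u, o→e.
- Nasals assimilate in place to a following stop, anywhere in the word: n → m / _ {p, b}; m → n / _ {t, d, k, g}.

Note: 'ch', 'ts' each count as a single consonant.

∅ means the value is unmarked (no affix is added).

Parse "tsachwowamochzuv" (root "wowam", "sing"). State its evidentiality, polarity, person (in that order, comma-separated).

Segment: tsach-wowam-och-ziv.
evidentiality: -och → inferred.
polarity: -ziv → negative.
person: tsach- → 2nd person.

inferred, negative, 2nd person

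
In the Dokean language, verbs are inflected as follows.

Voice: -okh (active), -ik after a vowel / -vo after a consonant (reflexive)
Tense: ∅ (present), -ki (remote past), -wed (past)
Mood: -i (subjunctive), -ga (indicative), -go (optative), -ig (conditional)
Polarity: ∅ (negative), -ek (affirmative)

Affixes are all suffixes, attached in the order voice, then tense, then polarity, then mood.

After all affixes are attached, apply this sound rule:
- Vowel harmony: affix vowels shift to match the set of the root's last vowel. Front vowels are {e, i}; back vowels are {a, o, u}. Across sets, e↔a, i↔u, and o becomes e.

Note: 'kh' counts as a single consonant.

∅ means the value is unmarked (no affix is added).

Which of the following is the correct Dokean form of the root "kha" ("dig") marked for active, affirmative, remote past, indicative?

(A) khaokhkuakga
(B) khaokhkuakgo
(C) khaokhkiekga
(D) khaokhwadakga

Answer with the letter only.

Attach voice active -okh → khaokh.
Attach tense remote past -ki → khaokhki.
Attach polarity affirmative -ek → khaokhkiek.
Attach mood indicative -ga → khaokhkiekga.
Apply vowel harmony: khaokhkiekga → khaokhkuakga.
So the correct form is khaokhkuakga, option (A).
(D) khaokhwadakga is wrong: it uses past instead of remote past for tense.
(B) khaokhkuakgo is wrong: it uses optative instead of indicative for mood.
(C) khaokhkiekga is wrong: it fails to apply the sound rule(s).

A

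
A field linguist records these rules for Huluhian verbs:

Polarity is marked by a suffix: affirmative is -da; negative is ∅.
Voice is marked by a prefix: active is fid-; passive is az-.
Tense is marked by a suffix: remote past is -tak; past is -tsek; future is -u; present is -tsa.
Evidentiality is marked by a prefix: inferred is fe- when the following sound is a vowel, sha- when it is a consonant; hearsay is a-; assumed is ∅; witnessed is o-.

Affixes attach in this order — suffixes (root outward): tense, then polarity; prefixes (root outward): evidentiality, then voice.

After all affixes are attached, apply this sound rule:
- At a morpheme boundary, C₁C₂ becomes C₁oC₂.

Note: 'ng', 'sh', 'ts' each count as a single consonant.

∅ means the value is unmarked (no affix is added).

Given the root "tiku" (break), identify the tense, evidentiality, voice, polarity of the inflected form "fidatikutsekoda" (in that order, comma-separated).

past, hearsay, active, affirmative

Segment: fid-a-tiku-tsek-da.
tense: -tsek → past.
evidentiality: a- → hearsay.
voice: fid- → active.
polarity: -da → affirmative.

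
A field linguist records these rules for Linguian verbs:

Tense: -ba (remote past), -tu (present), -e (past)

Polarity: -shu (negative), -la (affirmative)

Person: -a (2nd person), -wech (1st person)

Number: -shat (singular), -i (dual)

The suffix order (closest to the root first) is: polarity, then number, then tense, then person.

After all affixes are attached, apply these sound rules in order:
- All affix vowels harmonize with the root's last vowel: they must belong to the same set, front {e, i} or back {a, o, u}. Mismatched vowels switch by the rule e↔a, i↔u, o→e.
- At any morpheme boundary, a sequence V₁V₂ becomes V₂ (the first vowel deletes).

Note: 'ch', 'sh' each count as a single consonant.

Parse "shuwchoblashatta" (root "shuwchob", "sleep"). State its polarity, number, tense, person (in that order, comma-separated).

affirmative, singular, present, 2nd person

Segment: shuwchob-la-shat-tu-a.
polarity: -la → affirmative.
number: -shat → singular.
tense: -tu → present.
person: -a → 2nd person.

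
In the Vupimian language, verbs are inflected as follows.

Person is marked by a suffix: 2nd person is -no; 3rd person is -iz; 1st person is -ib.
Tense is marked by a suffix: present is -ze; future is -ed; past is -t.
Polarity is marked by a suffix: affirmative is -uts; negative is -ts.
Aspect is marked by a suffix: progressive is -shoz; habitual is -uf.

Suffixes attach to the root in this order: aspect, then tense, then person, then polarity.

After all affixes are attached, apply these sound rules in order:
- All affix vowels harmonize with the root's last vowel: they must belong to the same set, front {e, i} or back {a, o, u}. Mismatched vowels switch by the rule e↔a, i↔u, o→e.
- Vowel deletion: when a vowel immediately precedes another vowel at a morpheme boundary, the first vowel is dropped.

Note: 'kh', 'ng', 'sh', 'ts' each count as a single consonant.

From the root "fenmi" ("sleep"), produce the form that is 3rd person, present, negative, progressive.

fenmishezzizts

Attach aspect progressive -shoz → fenmishoz.
Attach tense present -ze → fenmishozze.
Attach person 3rd person -iz → fenmishozzeiz.
Attach polarity negative -ts → fenmishozzeizts.
Apply vowel harmony: fenmishozzeizts → fenmishezzeizts.
Apply vowel deletion: fenmishezzeizts → fenmishezzizts.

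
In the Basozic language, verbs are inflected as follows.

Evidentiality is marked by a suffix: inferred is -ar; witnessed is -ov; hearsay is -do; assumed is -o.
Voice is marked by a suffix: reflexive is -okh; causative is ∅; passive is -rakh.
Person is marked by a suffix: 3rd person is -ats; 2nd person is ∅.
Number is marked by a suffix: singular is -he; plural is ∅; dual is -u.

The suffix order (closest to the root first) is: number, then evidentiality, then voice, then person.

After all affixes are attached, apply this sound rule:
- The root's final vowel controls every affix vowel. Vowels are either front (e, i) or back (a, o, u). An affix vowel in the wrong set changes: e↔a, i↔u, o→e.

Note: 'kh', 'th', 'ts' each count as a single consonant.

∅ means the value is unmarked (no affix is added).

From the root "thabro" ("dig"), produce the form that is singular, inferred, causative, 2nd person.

thabrohaar

Attach number singular -he → thabrohe.
Attach evidentiality inferred -ar → thabrohear.
voice = causative: zero marking, form stays thabrohear.
person = 2nd person: zero marking, form stays thabrohear.
Apply vowel harmony: thabrohear → thabrohaar.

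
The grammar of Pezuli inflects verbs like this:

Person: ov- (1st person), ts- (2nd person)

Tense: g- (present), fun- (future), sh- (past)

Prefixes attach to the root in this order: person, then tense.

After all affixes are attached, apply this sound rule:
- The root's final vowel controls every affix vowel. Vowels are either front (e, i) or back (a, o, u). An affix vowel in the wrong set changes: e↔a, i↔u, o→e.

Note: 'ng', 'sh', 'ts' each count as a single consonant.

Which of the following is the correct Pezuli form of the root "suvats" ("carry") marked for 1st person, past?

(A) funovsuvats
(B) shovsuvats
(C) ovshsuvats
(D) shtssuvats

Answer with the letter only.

B

Attach person 1st person ov- → ovsuvats.
Attach tense past sh- → shovsuvats.
Vowel harmony: no change.
So the correct form is shovsuvats, option (B).
(D) shtssuvats is wrong: it uses 2nd person instead of 1st person for person.
(C) ovshsuvats is wrong: it has the affixes in the wrong order.
(A) funovsuvats is wrong: it uses future instead of past for tense.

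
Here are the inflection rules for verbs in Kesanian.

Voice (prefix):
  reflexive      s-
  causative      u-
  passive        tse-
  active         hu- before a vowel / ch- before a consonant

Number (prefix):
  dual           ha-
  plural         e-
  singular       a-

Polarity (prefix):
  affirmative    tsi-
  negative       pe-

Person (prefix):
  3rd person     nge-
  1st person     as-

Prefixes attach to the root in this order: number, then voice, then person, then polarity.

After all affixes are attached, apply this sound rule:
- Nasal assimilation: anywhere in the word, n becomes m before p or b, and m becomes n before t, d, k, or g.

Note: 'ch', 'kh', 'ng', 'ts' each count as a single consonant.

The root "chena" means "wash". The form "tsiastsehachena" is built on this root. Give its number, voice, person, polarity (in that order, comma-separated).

dual, passive, 1st person, affirmative

Segment: tsi-as-tse-ha-chena.
number: ha- → dual.
voice: tse- → passive.
person: as- → 1st person.
polarity: tsi- → affirmative.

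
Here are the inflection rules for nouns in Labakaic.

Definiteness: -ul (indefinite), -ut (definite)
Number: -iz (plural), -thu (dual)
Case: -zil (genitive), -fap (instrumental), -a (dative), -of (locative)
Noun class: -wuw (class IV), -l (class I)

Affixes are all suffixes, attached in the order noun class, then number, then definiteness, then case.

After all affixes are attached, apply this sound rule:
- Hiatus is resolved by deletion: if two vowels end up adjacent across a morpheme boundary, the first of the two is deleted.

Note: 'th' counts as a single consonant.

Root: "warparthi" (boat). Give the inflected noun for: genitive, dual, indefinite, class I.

warparthilthulzil

Attach noun class class I -l → warparthil.
Attach number dual -thu → warparthilthu.
Attach definiteness indefinite -ul → warparthilthuul.
Attach case genitive -zil → warparthilthuulzil.
Apply vowel deletion: warparthilthuulzil → warparthilthulzil.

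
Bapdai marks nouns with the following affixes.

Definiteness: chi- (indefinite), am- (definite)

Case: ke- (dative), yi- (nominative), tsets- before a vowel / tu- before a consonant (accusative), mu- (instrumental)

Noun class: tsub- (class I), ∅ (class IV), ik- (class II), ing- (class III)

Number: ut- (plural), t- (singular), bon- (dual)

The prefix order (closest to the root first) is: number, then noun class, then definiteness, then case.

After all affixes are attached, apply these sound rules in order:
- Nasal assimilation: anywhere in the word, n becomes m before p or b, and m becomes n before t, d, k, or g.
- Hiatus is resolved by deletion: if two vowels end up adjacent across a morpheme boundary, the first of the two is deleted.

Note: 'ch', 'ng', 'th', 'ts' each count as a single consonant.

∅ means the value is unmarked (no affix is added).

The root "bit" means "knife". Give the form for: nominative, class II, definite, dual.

yamikbombit

Attach number dual bon- → bonbit.
Attach noun class class II ik- → ikbonbit.
Attach definiteness definite am- → amikbonbit.
Attach case nominative yi- → yiamikbonbit.
Apply nasal assimilation: yiamikbonbit → yiamikbombit.
Apply vowel deletion: yiamikbombit → yamikbombit.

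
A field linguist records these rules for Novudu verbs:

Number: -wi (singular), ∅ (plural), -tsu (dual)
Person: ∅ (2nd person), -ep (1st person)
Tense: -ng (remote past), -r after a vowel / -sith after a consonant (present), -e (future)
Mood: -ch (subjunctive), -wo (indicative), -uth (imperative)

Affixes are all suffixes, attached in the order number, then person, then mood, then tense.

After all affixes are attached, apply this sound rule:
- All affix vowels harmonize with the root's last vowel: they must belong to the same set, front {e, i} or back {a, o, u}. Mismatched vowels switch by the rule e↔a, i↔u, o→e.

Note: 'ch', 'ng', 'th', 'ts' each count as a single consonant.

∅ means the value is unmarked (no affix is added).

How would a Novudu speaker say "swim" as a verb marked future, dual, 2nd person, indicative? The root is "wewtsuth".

Attach number dual -tsu → wewtsuthtsu.
person = 2nd person: zero marking, form stays wewtsuthtsu.
Attach mood indicative -wo → wewtsuthtsuwo.
Attach tense future -e → wewtsuthtsuwoe.
Apply vowel harmony: wewtsuthtsuwoe → wewtsuthtsuwoa.

wewtsuthtsuwoa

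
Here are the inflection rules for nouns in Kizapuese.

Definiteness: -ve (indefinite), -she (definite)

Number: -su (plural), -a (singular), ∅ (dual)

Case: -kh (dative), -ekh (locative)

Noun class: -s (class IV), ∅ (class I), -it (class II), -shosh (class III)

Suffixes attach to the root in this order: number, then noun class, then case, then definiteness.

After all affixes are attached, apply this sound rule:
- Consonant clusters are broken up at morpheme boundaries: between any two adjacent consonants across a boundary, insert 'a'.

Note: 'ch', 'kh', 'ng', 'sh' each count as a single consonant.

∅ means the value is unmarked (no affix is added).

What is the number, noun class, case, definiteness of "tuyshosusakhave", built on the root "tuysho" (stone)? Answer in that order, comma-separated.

Segment: tuysho-su-s-kh-ve.
number: -su → plural.
noun class: -s → class IV.
case: -kh → dative.
definiteness: -ve → indefinite.

plural, class IV, dative, indefinite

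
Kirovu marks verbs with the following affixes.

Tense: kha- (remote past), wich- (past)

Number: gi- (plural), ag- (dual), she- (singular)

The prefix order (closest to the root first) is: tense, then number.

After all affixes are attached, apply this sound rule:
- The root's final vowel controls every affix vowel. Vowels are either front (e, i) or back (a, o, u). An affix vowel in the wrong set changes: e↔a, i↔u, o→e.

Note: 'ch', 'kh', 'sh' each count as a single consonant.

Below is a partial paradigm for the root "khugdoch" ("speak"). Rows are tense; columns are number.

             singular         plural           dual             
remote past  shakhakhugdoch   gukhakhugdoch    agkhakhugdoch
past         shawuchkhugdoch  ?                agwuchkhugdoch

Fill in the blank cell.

guwuchkhugdoch

Attach tense past wich- → wichkhugdoch.
Attach number plural gi- → giwichkhugdoch.
Apply vowel harmony: giwichkhugdoch → guwuchkhugdoch.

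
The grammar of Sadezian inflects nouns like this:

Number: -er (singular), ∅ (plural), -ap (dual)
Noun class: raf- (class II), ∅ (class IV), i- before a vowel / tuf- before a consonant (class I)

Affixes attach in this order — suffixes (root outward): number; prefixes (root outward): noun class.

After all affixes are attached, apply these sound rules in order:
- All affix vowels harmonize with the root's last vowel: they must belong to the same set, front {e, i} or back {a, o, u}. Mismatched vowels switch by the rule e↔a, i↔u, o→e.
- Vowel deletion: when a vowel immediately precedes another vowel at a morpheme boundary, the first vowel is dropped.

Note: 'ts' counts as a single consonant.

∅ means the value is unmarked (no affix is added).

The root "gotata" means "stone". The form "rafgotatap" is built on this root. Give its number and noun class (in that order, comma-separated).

Segment: raf-gotata-ap.
number: -ap → dual.
noun class: raf- → class II.

dual, class II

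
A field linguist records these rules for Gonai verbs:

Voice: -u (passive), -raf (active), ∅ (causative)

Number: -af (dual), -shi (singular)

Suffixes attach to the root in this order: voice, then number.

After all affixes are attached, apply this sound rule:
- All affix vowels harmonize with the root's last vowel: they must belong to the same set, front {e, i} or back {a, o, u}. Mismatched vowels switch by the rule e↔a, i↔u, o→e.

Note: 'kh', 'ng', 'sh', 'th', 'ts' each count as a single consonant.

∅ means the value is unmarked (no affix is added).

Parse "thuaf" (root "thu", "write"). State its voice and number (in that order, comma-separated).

Segment: thu-af.
voice: ∅ → causative.
number: -af → dual.

causative, dual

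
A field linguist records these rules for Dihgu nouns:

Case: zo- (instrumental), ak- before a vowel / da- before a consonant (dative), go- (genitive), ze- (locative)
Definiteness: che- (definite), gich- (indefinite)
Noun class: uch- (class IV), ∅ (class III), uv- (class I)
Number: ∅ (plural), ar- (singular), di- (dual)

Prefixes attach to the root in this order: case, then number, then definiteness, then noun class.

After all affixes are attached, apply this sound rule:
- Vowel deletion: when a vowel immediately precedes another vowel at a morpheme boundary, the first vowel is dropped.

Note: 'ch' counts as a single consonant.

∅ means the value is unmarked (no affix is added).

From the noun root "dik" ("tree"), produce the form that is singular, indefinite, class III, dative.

Attach case dative da- (before consonant 'd') → dadik.
Attach number singular ar- → ardadik.
Attach definiteness indefinite gich- → gichardadik.
noun class = class III: zero marking, form stays gichardadik.
Vowel deletion: no change.

gichardadik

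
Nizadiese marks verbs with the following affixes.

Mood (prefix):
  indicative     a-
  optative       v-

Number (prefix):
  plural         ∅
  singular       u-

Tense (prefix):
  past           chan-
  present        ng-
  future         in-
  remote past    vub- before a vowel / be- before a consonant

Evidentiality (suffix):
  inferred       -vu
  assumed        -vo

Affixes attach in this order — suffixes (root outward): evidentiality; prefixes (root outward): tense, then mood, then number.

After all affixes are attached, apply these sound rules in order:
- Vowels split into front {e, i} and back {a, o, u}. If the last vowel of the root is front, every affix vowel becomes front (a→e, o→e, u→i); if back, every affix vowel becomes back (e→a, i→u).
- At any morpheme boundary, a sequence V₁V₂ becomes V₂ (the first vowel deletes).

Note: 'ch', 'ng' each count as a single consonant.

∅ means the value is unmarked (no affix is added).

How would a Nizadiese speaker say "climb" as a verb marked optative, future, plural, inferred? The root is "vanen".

vinvanenvi

Attach evidentiality inferred -vu → vanenvu.
Attach tense future in- → invanenvu.
Attach mood optative v- → vinvanenvu.
number = plural: zero marking, form stays vinvanenvu.
Apply vowel harmony: vinvanenvu → vinvanenvi.
Vowel deletion: no change.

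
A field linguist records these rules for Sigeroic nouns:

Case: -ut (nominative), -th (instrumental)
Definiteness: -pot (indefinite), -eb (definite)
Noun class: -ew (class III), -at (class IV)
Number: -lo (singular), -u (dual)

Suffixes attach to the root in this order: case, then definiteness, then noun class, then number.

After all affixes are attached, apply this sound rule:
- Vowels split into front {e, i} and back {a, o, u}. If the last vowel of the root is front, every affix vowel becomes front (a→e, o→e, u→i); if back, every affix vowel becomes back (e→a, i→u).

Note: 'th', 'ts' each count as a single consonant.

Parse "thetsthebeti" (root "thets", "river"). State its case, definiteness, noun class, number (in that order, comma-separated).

Segment: thets-th-eb-at-u.
case: -th → instrumental.
definiteness: -eb → definite.
noun class: -at → class IV.
number: -u → dual.

instrumental, definite, class IV, dual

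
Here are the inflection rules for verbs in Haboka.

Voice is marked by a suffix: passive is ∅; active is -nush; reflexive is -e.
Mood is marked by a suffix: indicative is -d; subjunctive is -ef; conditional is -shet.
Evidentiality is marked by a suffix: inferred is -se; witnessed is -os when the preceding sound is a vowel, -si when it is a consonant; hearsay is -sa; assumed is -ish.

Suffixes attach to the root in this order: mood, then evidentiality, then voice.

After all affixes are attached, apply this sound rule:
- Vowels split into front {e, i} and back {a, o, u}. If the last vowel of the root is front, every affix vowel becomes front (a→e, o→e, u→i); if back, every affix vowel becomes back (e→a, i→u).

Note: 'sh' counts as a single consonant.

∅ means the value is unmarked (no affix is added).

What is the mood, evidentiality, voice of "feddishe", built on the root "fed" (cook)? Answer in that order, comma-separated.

indicative, assumed, reflexive

Segment: fed-d-ish-e.
mood: -d → indicative.
evidentiality: -ish → assumed.
voice: -e → reflexive.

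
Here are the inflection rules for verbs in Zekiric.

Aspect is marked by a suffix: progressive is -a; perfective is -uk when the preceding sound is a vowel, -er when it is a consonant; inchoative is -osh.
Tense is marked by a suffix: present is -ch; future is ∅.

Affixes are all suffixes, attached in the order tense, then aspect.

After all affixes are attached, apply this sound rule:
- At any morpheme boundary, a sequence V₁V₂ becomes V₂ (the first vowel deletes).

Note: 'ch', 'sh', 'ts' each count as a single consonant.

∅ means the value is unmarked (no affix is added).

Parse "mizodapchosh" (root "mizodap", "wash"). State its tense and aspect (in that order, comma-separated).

Segment: mizodap-ch-osh.
tense: -ch → present.
aspect: -osh → inchoative.

present, inchoative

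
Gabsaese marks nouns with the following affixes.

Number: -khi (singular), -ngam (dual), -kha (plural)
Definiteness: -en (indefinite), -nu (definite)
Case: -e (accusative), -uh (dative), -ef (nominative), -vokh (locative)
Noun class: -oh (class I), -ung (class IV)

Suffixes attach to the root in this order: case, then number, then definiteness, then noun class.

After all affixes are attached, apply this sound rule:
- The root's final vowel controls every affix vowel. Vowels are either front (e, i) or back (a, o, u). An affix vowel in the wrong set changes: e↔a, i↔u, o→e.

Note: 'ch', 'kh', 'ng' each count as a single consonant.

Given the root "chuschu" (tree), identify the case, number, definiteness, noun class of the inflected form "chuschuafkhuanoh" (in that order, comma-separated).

nominative, singular, indefinite, class I

Segment: chuschu-ef-khi-en-oh.
case: -ef → nominative.
number: -khi → singular.
definiteness: -en → indefinite.
noun class: -oh → class I.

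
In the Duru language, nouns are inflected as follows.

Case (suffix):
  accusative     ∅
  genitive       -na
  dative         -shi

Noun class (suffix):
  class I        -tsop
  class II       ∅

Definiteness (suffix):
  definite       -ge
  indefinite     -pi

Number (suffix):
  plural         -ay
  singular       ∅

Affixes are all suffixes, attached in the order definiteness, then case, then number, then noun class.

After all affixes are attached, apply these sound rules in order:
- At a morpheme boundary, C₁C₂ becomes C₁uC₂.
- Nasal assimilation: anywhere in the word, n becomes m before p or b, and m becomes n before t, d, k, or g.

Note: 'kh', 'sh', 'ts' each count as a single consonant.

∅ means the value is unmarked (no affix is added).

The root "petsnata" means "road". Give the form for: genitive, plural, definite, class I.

petsnatagenaayutsop

Attach definiteness definite -ge → petsnatage.
Attach case genitive -na → petsnatagena.
Attach number plural -ay → petsnatagenaay.
Attach noun class class I -tsop → petsnatagenaaytsop.
Apply epenthesis: petsnatagenaaytsop → petsnatagenaayutsop.
Nasal assimilation: no change.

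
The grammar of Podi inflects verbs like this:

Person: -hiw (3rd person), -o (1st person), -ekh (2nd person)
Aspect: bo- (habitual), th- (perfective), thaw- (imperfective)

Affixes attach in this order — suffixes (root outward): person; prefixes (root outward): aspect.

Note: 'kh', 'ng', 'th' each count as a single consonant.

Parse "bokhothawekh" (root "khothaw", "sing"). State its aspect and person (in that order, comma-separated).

Segment: bo-khothaw-ekh.
aspect: bo- → habitual.
person: -ekh → 2nd person.

habitual, 2nd person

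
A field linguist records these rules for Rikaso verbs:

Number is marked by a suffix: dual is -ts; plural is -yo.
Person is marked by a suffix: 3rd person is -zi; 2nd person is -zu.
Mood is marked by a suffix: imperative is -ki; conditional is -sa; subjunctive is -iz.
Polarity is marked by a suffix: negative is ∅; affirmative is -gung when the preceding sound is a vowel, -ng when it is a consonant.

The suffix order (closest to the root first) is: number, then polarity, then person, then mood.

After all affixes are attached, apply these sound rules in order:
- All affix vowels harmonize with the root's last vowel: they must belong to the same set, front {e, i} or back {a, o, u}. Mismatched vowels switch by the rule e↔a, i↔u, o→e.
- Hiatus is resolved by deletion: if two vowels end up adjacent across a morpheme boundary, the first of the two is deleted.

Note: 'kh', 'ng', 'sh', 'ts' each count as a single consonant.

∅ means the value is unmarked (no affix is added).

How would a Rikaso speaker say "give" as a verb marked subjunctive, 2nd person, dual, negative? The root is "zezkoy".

Attach number dual -ts → zezkoyts.
polarity = negative: zero marking, form stays zezkoyts.
Attach person 2nd person -zu → zezkoytszu.
Attach mood subjunctive -iz → zezkoytszuiz.
Apply vowel harmony: zezkoytszuiz → zezkoytszuuz.
Apply vowel deletion: zezkoytszuuz → zezkoytszuz.

zezkoytszuz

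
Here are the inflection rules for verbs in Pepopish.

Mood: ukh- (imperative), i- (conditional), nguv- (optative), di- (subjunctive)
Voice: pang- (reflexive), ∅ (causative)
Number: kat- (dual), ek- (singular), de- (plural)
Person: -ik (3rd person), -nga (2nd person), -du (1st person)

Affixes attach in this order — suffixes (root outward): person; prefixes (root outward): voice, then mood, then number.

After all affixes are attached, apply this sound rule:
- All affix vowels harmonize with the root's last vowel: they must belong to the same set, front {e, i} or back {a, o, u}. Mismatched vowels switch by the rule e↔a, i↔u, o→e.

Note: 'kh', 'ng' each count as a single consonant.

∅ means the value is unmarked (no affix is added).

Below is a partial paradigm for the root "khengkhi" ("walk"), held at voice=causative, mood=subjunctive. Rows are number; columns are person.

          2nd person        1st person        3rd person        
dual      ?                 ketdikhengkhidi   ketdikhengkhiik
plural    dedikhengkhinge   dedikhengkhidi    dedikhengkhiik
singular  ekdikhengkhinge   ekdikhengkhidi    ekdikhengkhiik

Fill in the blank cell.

ketdikhengkhinge

voice = causative: zero marking, form stays khengkhi.
Attach mood subjunctive di- → dikhengkhi.
Attach person 2nd person -nga → dikhengkhinga.
Attach number dual kat- → katdikhengkhinga.
Apply vowel harmony: katdikhengkhinga → ketdikhengkhinge.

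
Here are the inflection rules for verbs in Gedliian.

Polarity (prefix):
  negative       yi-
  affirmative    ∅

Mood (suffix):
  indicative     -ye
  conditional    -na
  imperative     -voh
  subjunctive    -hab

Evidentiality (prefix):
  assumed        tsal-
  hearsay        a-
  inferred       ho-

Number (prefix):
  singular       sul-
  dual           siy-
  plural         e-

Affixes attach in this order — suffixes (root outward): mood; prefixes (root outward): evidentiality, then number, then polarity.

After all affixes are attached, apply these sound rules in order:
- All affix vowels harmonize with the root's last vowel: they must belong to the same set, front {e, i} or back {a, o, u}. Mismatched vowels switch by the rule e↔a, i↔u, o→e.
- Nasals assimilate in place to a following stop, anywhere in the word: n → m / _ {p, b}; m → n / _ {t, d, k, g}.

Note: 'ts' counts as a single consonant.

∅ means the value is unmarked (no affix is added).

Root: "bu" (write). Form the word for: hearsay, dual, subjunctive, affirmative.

suyabuhab

Attach evidentiality hearsay a- → abu.
Attach number dual siy- → siyabu.
Attach mood subjunctive -hab → siyabuhab.
polarity = affirmative: zero marking, form stays siyabuhab.
Apply vowel harmony: siyabuhab → suyabuhab.
Nasal assimilation: no change.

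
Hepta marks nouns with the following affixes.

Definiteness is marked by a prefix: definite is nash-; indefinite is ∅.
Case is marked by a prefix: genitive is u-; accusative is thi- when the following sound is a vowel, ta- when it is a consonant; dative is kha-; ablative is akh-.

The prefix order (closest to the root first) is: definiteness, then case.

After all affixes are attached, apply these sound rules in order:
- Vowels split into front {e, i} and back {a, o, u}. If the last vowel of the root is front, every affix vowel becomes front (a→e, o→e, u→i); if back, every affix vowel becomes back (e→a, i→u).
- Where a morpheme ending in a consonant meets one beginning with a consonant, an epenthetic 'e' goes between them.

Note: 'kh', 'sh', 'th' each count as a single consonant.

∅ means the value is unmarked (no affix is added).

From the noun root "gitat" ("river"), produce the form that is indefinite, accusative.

definiteness = indefinite: zero marking, form stays gitat.
Attach case accusative ta- (before consonant 'g') → tagitat.
Vowel harmony: no change.
Epenthesis: no change.

tagitat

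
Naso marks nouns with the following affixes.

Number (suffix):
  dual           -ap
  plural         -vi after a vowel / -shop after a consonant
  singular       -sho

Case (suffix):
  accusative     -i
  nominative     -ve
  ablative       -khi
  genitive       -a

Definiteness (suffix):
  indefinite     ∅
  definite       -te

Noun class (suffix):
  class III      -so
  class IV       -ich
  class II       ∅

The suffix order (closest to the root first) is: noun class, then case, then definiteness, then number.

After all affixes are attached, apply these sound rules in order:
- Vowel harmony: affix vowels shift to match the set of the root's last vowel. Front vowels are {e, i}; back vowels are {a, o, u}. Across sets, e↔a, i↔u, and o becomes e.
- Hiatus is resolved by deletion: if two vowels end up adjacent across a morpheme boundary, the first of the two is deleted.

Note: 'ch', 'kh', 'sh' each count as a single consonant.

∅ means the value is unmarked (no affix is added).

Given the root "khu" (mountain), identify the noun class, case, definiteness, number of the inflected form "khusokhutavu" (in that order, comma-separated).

Segment: khu-so-khi-te-vi.
noun class: -so → class III.
case: -khi → ablative.
definiteness: -te → definite.
number: -vi/shop → plural.

class III, ablative, definite, plural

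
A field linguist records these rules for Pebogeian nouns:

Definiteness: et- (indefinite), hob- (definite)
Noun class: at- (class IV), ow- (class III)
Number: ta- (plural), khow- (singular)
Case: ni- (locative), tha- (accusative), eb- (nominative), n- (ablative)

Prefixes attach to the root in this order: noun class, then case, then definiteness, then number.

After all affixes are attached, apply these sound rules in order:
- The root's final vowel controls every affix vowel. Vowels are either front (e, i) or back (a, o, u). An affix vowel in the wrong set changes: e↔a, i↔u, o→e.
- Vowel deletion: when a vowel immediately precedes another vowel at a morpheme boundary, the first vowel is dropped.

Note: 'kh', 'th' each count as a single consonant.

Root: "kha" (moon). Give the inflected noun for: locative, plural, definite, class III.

Attach noun class class III ow- → owkha.
Attach case locative ni- → niowkha.
Attach definiteness definite hob- → hobniowkha.
Attach number plural ta- → tahobniowkha.
Apply vowel harmony: tahobniowkha → tahobnuowkha.
Apply vowel deletion: tahobnuowkha → tahobnowkha.

tahobnowkha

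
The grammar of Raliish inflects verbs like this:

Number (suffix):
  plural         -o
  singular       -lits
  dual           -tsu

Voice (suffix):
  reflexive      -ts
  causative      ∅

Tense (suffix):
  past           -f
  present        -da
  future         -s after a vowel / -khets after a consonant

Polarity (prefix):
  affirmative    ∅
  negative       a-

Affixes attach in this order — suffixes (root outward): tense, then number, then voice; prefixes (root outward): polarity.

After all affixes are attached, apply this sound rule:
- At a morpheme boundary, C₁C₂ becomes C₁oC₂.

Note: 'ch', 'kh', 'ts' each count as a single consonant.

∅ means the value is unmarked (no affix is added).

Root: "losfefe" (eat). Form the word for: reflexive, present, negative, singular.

alosfefedalitsots

Attach polarity negative a- → alosfefe.
Attach tense present -da → alosfefeda.
Attach number singular -lits → alosfefedalits.
Attach voice reflexive -ts → alosfefedalitsts.
Apply epenthesis: alosfefedalitsts → alosfefedalitsots.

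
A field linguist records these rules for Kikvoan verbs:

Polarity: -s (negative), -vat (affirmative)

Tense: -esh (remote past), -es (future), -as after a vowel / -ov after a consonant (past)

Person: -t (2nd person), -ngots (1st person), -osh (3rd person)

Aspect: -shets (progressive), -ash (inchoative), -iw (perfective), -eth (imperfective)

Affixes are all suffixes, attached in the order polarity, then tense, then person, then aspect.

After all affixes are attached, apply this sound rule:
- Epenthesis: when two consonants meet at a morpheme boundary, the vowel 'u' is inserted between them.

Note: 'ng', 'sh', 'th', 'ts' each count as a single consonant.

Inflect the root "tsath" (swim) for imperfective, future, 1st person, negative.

Attach polarity negative -s → tsaths.
Attach tense future -es → tsathses.
Attach person 1st person -ngots → tsathsesngots.
Attach aspect imperfective -eth → tsathsesngotseth.
Apply epenthesis: tsathsesngotseth → tsathusesungotseth.

tsathusesungotseth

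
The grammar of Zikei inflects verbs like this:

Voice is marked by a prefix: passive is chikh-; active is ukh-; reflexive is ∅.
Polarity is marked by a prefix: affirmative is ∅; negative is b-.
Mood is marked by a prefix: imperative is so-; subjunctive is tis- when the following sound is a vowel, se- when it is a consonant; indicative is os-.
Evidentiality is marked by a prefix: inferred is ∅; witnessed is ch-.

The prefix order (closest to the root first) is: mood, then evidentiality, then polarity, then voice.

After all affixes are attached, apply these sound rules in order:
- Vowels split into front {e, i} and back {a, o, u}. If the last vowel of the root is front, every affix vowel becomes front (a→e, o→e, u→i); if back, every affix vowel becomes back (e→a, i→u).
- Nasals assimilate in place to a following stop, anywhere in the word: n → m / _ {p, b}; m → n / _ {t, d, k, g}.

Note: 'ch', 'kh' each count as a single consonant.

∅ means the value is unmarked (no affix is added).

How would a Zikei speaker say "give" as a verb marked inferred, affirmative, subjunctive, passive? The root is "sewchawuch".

chukhsasewchawuch

Attach mood subjunctive se- (before consonant 's') → sesewchawuch.
evidentiality = inferred: zero marking, form stays sesewchawuch.
polarity = affirmative: zero marking, form stays sesewchawuch.
Attach voice passive chikh- → chikhsesewchawuch.
Apply vowel harmony: chikhsesewchawuch → chukhsasewchawuch.
Nasal assimilation: no change.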